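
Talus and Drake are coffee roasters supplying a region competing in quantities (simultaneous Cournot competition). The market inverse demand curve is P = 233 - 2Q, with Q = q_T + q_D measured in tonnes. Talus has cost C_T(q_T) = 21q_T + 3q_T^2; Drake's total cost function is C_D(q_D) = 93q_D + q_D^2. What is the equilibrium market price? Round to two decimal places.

Talus's profit: π_T = (233 - 2Q)q_T - (21q_T + 3q_T²). Setting ∂π_T/∂q_T = 0: 212 - 10q_T - 2(q_D) = 0.
Drake's first-order condition: 140 - 6q_D - 2(q_T) = 0.
Rearranging gives the reaction functions q_T = (212 - 2q_D)/10 and q_D = (140 - 2q_T)/6.
Solving the pair: q_T = 124/7, q_D = 122/7.
Total output Q = 246/7, so price P = 233 - 2·(246/7) = 1139/7.

162.71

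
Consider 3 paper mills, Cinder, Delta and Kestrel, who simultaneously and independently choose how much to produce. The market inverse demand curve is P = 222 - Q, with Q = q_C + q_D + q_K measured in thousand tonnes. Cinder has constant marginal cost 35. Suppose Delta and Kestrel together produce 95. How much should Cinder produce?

46

With rivals' combined output fixed at 95, Cinder's profit is π_C = (222 - 95 - q_C)q_C - (35q_C) = (127 - q_C)q_C - (35q_C).
∂π_C/∂q_C = 92 - 2q_C = 0, so q_C = 46.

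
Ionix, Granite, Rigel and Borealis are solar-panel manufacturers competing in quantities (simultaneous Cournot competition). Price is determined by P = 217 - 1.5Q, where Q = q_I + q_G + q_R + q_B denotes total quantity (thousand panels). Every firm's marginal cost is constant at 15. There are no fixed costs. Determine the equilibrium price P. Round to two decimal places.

55.40

A representative firm's profit is π_i = q_i(217 - 1.5Q) - 15q_i.
First-order condition (treating rivals' output as given): 202 - 3q_i - (3/2)·Σ_{j≠i} q_j = 0.
With identical firms every q_j equals q_i, so Σ_{j≠i} q_j = 3q_i and 202 = (15/2)q_i, giving q_i = 404/15.
Total output Q = 1616/15, so price P = 217 - (3/2)·(1616/15) = 277/5.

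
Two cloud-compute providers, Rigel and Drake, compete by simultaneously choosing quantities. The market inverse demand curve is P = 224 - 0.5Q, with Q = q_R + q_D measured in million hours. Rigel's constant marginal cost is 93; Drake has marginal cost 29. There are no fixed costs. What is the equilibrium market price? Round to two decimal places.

Rigel's profit: π_R = (224 - 0.5Q)q_R - (93q_R). Setting ∂π_R/∂q_R = 0: 131 - q_R - (1/2)(q_D) = 0.
Drake's first-order condition: 195 - q_D - (1/2)(q_R) = 0.
Best responses: q_R = (131 - (1/2)q_D), q_D = (195 - (1/2)q_R).
Solving the pair: q_R = 134/3, q_D = 518/3.
Total output Q = 652/3, so price P = 224 - (1/2)·(652/3) = 346/3.

115.33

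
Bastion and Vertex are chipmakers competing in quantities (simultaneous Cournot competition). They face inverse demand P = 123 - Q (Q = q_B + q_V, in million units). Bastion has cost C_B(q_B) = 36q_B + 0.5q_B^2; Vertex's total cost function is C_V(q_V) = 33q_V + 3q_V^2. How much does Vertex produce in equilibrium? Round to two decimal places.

7.96

Bastion's profit: π_B = (123 - Q)q_B - (36q_B + (1/2)q_B²). Setting ∂π_B/∂q_B = 0: 87 - 3q_B - (q_V) = 0.
Vertex's profit: π_V = (123 - Q)q_V - (33q_V + 3q_V²). Setting ∂π_V/∂q_V = 0: 90 - 8q_V - (q_B) = 0.
So q_B = (87 - q_V)/3 and q_V = (90 - q_B)/8.
Solving the pair: q_B = 606/23, q_V = 183/23.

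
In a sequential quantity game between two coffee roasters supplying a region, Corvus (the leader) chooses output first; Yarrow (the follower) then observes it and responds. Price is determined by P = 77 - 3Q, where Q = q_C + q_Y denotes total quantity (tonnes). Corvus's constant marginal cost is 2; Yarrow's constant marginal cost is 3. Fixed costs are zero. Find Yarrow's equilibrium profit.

The follower Yarrow best-responds to any q_C: π_Y = (77 - 3Q)q_Y - 3q_Y.
∂π_Y/∂q_Y = 74 - 3q_C - 6q_Y = 0 gives the reaction function q_Y = (74 - 3q_C)/6.
The leader anticipates this reaction. Substituting into P = 77 - 3Q gives P = 40 - (3/2)q_C, so π_C = (40 - (3/2)q_C)q_C - 2q_C.
Maximising: ∂π_C/∂q_C = 38 - 3q_C = 0, giving q_C = 38/3.
Then q_Y = (74 - 3·(38/3))/6 = 6.
Price P = 77 - 3·(56/3) = 21.
Yarrow's profit: (21 - 3)·6 = 108.

108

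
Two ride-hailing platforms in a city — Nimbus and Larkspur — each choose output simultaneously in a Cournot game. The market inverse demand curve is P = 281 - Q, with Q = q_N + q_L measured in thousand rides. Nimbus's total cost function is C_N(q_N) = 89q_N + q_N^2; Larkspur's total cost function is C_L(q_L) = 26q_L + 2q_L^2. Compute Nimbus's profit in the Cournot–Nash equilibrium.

Nimbus's profit: π_N = (281 - Q)q_N - (89q_N + q_N²). Setting ∂π_N/∂q_N = 0: 192 - 4q_N - (q_L) = 0.
Larkspur's profit: π_L = (281 - Q)q_L - (26q_L + 2q_L²). Setting ∂π_L/∂q_L = 0: 255 - 6q_L - (q_N) = 0.
Rearranging gives the reaction functions q_N = (192 - q_L)/4 and q_L = (255 - q_N)/6.
Substituting one into the other gives q_N = 39 and q_L = 36.
Price P = 281 - 75 = 206.
Nimbus's profit: 206·39 - 89·39 - 39² = 3042.

3042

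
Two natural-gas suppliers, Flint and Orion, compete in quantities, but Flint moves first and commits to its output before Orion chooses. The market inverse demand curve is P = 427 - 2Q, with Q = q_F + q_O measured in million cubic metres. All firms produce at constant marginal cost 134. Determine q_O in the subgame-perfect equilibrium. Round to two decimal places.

36.63

The follower Orion best-responds to any q_F: π_O = (427 - 2Q)q_O - 134q_O.
Setting the follower's marginal profit to zero, 293 - 2q_F - 4q_O = 0, i.e. q_O = (293 - 2q_F)/4.
Flint substitutes q_O(q_F) into its own profit: π_F = q_F(427 - 2q_F - (293 - 2q_F)/2) - 134q_F = (561/2 - q_F)q_F - 134q_F.
Leader FOC: 293/2 - 2q_F = 0, so q_F = 293/4.
Then q_O = (293 - 2·(293/4))/4 = 293/8.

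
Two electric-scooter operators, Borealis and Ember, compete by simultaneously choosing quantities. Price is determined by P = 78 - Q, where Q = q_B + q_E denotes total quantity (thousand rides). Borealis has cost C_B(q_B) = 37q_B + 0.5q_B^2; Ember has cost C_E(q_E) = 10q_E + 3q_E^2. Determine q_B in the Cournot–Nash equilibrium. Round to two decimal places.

11.30

Borealis's profit: π_B = (78 - Q)q_B - (37q_B + (1/2)q_B²). Setting ∂π_B/∂q_B = 0: 41 - 3q_B - (q_E) = 0.
Ember's profit: π_E = (78 - Q)q_E - (10q_E + 3q_E²). Setting ∂π_E/∂q_E = 0: 68 - 8q_E - (q_B) = 0.
So q_B = (41 - q_E)/3 and q_E = (68 - q_B)/8.
Substituting one into the other gives q_B = 260/23 and q_E = 163/23.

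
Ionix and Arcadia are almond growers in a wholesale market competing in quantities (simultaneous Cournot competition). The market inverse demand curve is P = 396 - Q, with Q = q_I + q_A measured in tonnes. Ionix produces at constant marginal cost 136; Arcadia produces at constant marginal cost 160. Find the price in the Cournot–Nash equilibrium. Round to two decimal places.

230.67

Ionix's profit: π_I = (396 - Q)q_I - (136q_I). Setting ∂π_I/∂q_I = 0: 260 - 2q_I - (q_A) = 0.
Arcadia's profit: π_A = (396 - Q)q_A - (160q_A). Setting ∂π_A/∂q_A = 0: 236 - 2q_A - (q_I) = 0.
So q_I = (260 - q_A)/2 and q_A = (236 - q_I)/2.
Solving the pair: q_I = 284/3, q_A = 212/3.
Total output Q = 496/3, so price P = 396 - 496/3 = 692/3.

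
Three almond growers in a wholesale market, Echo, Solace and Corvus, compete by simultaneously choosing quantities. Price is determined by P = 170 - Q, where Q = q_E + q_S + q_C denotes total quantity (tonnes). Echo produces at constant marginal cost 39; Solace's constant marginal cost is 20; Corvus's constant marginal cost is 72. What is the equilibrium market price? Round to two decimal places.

Echo's profit: π_E = (170 - Q)q_E - (39q_E). Setting ∂π_E/∂q_E = 0: 131 - 2q_E - (q_S + q_C) = 0.
Solace's profit: π_S = (170 - Q)q_S - (20q_S). Setting ∂π_S/∂q_S = 0: 150 - 2q_S - (q_E + q_C) = 0.
Corvus's first-order condition: 98 - 2q_C - (q_E + q_S) = 0.
Summing all 3 equations gives 379 − 4Q = 0, hence Q = 379/4.
Back-substituting: q_E = (131 − 379/4) = 145/4, q_S = (150 − 379/4) = 221/4, q_C = (98 − 379/4) = 13/4.
Total output Q = 379/4, so price P = 170 - 379/4 = 301/4.

75.25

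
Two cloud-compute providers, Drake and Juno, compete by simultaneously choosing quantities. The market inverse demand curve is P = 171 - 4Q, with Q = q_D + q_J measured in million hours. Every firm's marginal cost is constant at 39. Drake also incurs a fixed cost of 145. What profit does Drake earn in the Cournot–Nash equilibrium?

Each firm earns π_i = (171 - 4Q)q_i - 39q_i.
First-order condition (treating rivals' output as given): 132 - 8q_i - 4q_j = 0.
By symmetry each firm produces the same amount; substituting q_j = q_i yields q_i = 132/12 = 11.
Price P = 171 - 4·22 = 83.
Drake's profit: (83 - 39)·11 - 145 = 339.

339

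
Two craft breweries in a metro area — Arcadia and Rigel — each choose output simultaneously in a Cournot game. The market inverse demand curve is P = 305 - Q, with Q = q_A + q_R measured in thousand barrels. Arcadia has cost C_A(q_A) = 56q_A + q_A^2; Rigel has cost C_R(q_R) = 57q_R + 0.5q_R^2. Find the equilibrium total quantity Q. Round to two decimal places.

Arcadia's profit: π_A = (305 - Q)q_A - (56q_A + q_A²). Setting ∂π_A/∂q_A = 0: 249 - 4q_A - (q_R) = 0.
Rigel's first-order condition: 248 - 3q_R - (q_A) = 0.
Best responses: q_A = (249 - q_R)/4, q_R = (248 - q_A)/3.
Solving the pair: q_A = 499/11, q_R = 743/11.
Total output Q = 499/11 + 743/11 = 1242/11.

112.91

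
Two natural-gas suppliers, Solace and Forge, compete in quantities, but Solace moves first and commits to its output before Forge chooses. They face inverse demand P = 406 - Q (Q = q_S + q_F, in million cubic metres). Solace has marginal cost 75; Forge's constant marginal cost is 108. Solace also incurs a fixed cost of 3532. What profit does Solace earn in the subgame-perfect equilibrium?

13030

Solve by backward induction. Given q_S, the follower Forge maximises π_F = (406 - q_S - q_F)q_F - 108q_F.
Follower FOC: 298 - q_S - 2q_F = 0, so q_F(q_S) = (298 - q_S)/2.
Solace substitutes q_F(q_S) into its own profit: π_S = q_S(406 - q_S - (298 - q_S)/2) - 75q_S = (257 - (1/2)q_S)q_S - 75q_S.
Leader FOC: 182 - q_S = 0, so q_S = 182.
Then q_F = (298 - 182)/2 = 58.
Price P = 406 - 240 = 166.
Solace's profit: (166 - 75)·182 - 3532 = 13030.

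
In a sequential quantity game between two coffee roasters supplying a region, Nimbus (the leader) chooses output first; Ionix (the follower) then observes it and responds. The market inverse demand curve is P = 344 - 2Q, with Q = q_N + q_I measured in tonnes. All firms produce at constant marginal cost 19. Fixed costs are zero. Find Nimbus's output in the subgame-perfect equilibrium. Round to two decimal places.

81.25

The follower Ionix best-responds to any q_N: π_I = (344 - 2Q)q_I - 19q_I.
Setting the follower's marginal profit to zero, 325 - 2q_N - 4q_I = 0, i.e. q_I = (325 - 2q_N)/4.
Nimbus substitutes q_I(q_N) into its own profit: π_N = q_N(344 - 2q_N - (325 - 2q_N)/2) - 19q_N = (363/2 - q_N)q_N - 19q_N.
The leader's first-order condition 325/2 - 2q_N = 0 yields q_N = 325/4.
Then q_I = (325 - 2·(325/4))/4 = 325/8.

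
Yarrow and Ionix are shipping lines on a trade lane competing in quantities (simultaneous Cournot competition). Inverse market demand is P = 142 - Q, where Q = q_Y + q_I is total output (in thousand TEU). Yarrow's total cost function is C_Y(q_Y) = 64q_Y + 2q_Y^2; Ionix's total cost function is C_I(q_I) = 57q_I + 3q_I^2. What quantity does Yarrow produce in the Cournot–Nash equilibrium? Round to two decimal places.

11.47

Yarrow's profit: π_Y = (142 - Q)q_Y - (64q_Y + 2q_Y²). Setting ∂π_Y/∂q_Y = 0: 78 - 6q_Y - (q_I) = 0.
Ionix's profit: π_I = (142 - Q)q_I - (57q_I + 3q_I²). Setting ∂π_I/∂q_I = 0: 85 - 8q_I - (q_Y) = 0.
Rearranging gives the reaction functions q_Y = (78 - q_I)/6 and q_I = (85 - q_Y)/8.
Substituting one into the other gives q_Y = 539/47 and q_I = 432/47.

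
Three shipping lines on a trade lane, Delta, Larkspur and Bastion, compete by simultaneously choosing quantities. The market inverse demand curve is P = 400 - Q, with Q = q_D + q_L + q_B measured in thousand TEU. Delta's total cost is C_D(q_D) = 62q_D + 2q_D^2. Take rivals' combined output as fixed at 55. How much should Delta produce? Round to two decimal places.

With rivals' combined output fixed at 55, Delta's profit is π_D = (400 - 55 - q_D)q_D - (62q_D + 2q_D²) = (345 - q_D)q_D - (62q_D + 2q_D²).
∂π_D/∂q_D = 283 - 6q_D = 0, so q_D = 283/6.

47.17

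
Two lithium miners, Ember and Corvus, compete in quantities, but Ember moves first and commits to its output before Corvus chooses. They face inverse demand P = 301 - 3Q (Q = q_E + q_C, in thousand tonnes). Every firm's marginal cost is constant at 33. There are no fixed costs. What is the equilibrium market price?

Solve by backward induction. Given q_E, the follower Corvus maximises π_C = (301 - 3q_E - 3q_C)q_C - 33q_C.
Setting the follower's marginal profit to zero, 268 - 3q_E - 6q_C = 0, i.e. q_C = (268 - 3q_E)/6.
Ember substitutes q_C(q_E) into its own profit: π_E = q_E(301 - 3q_E - (268 - 3q_E)/2) - 33q_E = (167 - (3/2)q_E)q_E - 33q_E.
Leader FOC: 134 - 3q_E = 0, so q_E = 134/3.
Then q_C = (268 - 3·(134/3))/6 = 67/3.
Total output Q = 67, so price P = 301 - 3·67 = 100.

100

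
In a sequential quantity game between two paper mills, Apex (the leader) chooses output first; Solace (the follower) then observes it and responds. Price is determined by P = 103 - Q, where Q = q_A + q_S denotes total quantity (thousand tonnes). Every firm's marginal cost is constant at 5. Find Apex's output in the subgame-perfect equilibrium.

The follower Solace best-responds to any q_A: π_S = (103 - Q)q_S - 5q_S.
∂π_S/∂q_S = 98 - q_A - 2q_S = 0 gives the reaction function q_S = (98 - q_A)/2.
Apex substitutes q_S(q_A) into its own profit: π_A = q_A(103 - q_A - (98 - q_A)/2) - 5q_A = (54 - (1/2)q_A)q_A - 5q_A.
Leader FOC: 49 - q_A = 0, so q_A = 49.
Then q_S = (98 - 49)/2 = 49/2.

49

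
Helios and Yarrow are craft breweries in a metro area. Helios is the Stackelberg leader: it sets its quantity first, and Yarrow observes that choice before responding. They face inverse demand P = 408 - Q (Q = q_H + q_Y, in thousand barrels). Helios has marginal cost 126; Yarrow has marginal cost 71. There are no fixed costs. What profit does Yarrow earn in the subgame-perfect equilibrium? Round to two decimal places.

The follower Yarrow best-responds to any q_H: π_Y = (408 - Q)q_Y - 71q_Y.
Follower FOC: 337 - q_H - 2q_Y = 0, so q_Y(q_H) = (337 - q_H)/2.
Helios substitutes q_Y(q_H) into its own profit: π_H = q_H(408 - q_H - (337 - q_H)/2) - 126q_H = (479/2 - (1/2)q_H)q_H - 126q_H.
Leader FOC: 227/2 - q_H = 0, so q_H = 227/2.
Then q_Y = (337 - 227/2)/2 = 447/4.
Price P = 408 - 901/4 = 731/4.
Yarrow's profit: (731/4 - 71)·(447/4) = 12488.0625.

12488.06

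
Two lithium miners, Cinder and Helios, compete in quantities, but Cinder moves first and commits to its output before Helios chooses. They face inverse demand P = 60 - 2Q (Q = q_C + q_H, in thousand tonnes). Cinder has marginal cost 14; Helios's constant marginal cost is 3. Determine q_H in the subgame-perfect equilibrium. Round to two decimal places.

9.88

Solve by backward induction. Given q_C, the follower Helios maximises π_H = (60 - 2q_C - 2q_H)q_H - 3q_H.
∂π_H/∂q_H = 57 - 2q_C - 4q_H = 0 gives the reaction function q_H = (57 - 2q_C)/4.
Cinder substitutes q_H(q_C) into its own profit: π_C = q_C(60 - 2q_C - (57 - 2q_C)/2) - 14q_C = (63/2 - q_C)q_C - 14q_C.
Maximising: ∂π_C/∂q_C = 35/2 - 2q_C = 0, giving q_C = 35/4.
Then q_H = (57 - 2·(35/4))/4 = 79/8.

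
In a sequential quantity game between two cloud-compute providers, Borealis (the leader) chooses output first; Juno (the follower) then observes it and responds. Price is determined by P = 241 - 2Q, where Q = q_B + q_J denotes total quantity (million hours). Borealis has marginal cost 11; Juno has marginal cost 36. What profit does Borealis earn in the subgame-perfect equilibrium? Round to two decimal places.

4064.06

The follower Juno best-responds to any q_B: π_J = (241 - 2Q)q_J - 36q_J.
∂π_J/∂q_J = 205 - 2q_B - 4q_J = 0 gives the reaction function q_J = (205 - 2q_B)/4.
Borealis substitutes q_J(q_B) into its own profit: π_B = q_B(241 - 2q_B - (205 - 2q_B)/2) - 11q_B = (277/2 - q_B)q_B - 11q_B.
The leader's first-order condition 255/2 - 2q_B = 0 yields q_B = 255/4.
Then q_J = (205 - 2·(255/4))/4 = 155/8.
Price P = 241 - 2·(665/8) = 299/4.
Borealis's profit: (299/4 - 11)·(255/4) = 4064.0625.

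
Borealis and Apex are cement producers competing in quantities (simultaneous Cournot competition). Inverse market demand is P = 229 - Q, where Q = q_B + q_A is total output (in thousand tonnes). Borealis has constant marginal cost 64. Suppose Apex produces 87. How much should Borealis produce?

With the rival's output fixed at 87, Borealis's profit is π_B = (229 - 87 - q_B)q_B - (64q_B) = (142 - q_B)q_B - (64q_B).
∂π_B/∂q_B = 78 - 2q_B = 0, so q_B = 39.

39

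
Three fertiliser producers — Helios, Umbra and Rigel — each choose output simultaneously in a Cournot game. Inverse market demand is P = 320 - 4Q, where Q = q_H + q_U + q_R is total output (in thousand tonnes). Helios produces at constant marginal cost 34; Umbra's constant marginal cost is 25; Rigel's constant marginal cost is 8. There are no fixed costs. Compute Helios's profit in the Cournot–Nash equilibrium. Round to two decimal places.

Helios's profit: π_H = (320 - 4Q)q_H - (34q_H). Setting ∂π_H/∂q_H = 0: 286 - 8q_H - 4(q_U + q_R) = 0.
Umbra's first-order condition: 295 - 8q_U - 4(q_H + q_R) = 0.
Rigel's first-order condition: 312 - 8q_R - 4(q_H + q_U) = 0.
Adding the 3 first-order conditions: 893 − 16Q = 0, so Q = 893/16.
Back-substituting: q_H = (286 − 893/4)/4 = 251/16, q_U = (295 − 893/4)/4 = 287/16, q_R = (312 − 893/4)/4 = 355/16.
Price P = 320 - 4·(893/16) = 387/4.
Helios's profit: (387/4 - 34)·(251/16) = 984.3906.

984.39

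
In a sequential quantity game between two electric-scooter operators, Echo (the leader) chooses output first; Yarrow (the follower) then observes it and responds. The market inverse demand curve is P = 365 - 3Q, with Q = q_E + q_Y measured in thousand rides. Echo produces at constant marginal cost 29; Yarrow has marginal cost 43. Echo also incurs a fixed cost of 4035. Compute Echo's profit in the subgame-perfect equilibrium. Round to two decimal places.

Solve by backward induction. Given q_E, the follower Yarrow maximises π_Y = (365 - 3q_E - 3q_Y)q_Y - 43q_Y.
Follower FOC: 322 - 3q_E - 6q_Y = 0, so q_Y(q_E) = (322 - 3q_E)/6.
Echo substitutes q_Y(q_E) into its own profit: π_E = q_E(365 - 3q_E - (322 - 3q_E)/2) - 29q_E = (204 - (3/2)q_E)q_E - 29q_E.
Maximising: ∂π_E/∂q_E = 175 - 3q_E = 0, giving q_E = 175/3.
Then q_Y = (322 - 3·(175/3))/6 = 49/2.
Price P = 365 - 3·(497/6) = 233/2.
Echo's profit: (233/2 - 29)·(175/3) - 4035 = 1069.1667.

1069.17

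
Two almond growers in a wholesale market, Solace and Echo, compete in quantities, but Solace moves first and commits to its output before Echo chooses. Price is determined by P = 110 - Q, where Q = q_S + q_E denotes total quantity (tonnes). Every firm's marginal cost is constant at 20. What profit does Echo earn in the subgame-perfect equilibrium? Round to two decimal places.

506.25

The follower Echo best-responds to any q_S: π_E = (110 - Q)q_E - 20q_E.
Setting the follower's marginal profit to zero, 90 - q_S - 2q_E = 0, i.e. q_E = (90 - q_S)/2.
The leader anticipates this reaction. Substituting into P = 110 - Q gives P = 65 - (1/2)q_S, so π_S = (65 - (1/2)q_S)q_S - 20q_S.
Leader FOC: 45 - q_S = 0, so q_S = 45.
Then q_E = (90 - 45)/2 = 45/2.
Price P = 110 - 135/2 = 85/2.
Echo's profit: (85/2 - 20)·(45/2) = 506.2500.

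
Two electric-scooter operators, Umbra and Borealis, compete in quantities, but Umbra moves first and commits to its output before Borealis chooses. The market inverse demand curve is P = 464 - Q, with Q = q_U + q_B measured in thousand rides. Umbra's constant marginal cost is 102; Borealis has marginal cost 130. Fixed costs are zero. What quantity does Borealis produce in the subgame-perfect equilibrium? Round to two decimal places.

69.50

Solve by backward induction. Given q_U, the follower Borealis maximises π_B = (464 - q_U - q_B)q_B - 130q_B.
∂π_B/∂q_B = 334 - q_U - 2q_B = 0 gives the reaction function q_B = (334 - q_U)/2.
The leader anticipates this reaction. Substituting into P = 464 - Q gives P = 297 - (1/2)q_U, so π_U = (297 - (1/2)q_U)q_U - 102q_U.
Leader FOC: 195 - q_U = 0, so q_U = 195.
Then q_B = (334 - 195)/2 = 139/2.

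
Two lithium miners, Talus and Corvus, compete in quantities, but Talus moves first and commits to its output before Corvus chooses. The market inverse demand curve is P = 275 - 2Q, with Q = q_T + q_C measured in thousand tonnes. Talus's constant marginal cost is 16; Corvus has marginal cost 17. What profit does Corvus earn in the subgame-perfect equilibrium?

2048

Solve by backward induction. Given q_T, the follower Corvus maximises π_C = (275 - 2q_T - 2q_C)q_C - 17q_C.
∂π_C/∂q_C = 258 - 2q_T - 4q_C = 0 gives the reaction function q_C = (258 - 2q_T)/4.
The leader anticipates this reaction. Substituting into P = 275 - 2Q gives P = 146 - q_T, so π_T = (146 - q_T)q_T - 16q_T.
Leader FOC: 130 - 2q_T = 0, so q_T = 65.
Then q_C = (258 - 2·65)/4 = 32.
Price P = 275 - 2·97 = 81.
Corvus's profit: (81 - 17)·32 = 2048.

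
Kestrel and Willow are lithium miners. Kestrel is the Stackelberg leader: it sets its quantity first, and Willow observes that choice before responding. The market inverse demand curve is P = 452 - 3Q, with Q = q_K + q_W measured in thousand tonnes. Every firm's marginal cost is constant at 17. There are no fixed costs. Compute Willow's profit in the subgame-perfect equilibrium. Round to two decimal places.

Solve by backward induction. Given q_K, the follower Willow maximises π_W = (452 - 3q_K - 3q_W)q_W - 17q_W.
Follower FOC: 435 - 3q_K - 6q_W = 0, so q_W(q_K) = (435 - 3q_K)/6.
Kestrel substitutes q_W(q_K) into its own profit: π_K = q_K(452 - 3q_K - (435 - 3q_K)/2) - 17q_K = (469/2 - (3/2)q_K)q_K - 17q_K.
The leader's first-order condition 435/2 - 3q_K = 0 yields q_K = 145/2.
Then q_W = (435 - 3·(145/2))/6 = 145/4.
Price P = 452 - 3·(435/4) = 503/4.
Willow's profit: (503/4 - 17)·(145/4) = 3942.1875.

3942.19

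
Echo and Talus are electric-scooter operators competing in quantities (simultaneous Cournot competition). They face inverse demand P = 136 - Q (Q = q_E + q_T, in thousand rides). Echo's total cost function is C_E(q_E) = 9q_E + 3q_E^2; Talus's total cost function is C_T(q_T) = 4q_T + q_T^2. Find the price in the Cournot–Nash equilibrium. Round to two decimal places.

Echo's profit: π_E = (136 - Q)q_E - (9q_E + 3q_E²). Setting ∂π_E/∂q_E = 0: 127 - 8q_E - (q_T) = 0.
Talus's profit: π_T = (136 - Q)q_T - (4q_T + q_T²). Setting ∂π_T/∂q_T = 0: 132 - 4q_T - (q_E) = 0.
Best responses: q_E = (127 - q_T)/8, q_T = (132 - q_E)/4.
Substituting one into the other gives q_E = 376/31 and q_T = 929/31.
Total output Q = 1305/31, so price P = 136 - 1305/31 = 93.9032.

93.90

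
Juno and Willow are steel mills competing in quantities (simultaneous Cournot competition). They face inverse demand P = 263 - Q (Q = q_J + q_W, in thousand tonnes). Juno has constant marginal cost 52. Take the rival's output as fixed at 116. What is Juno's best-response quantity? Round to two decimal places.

With the rival's output fixed at 116, Juno's profit is π_J = (263 - 116 - q_J)q_J - (52q_J) = (147 - q_J)q_J - (52q_J).
∂π_J/∂q_J = 95 - 2q_J = 0, so q_J = 95/2.

47.50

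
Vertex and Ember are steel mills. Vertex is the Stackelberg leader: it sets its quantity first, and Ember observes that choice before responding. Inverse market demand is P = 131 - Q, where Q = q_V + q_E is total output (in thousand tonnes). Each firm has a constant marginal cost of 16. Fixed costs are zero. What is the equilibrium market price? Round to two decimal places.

Solve by backward induction. Given q_V, the follower Ember maximises π_E = (131 - q_V - q_E)q_E - 16q_E.
∂π_E/∂q_E = 115 - q_V - 2q_E = 0 gives the reaction function q_E = (115 - q_V)/2.
The leader anticipates this reaction. Substituting into P = 131 - Q gives P = 147/2 - (1/2)q_V, so π_V = (147/2 - (1/2)q_V)q_V - 16q_V.
The leader's first-order condition 115/2 - q_V = 0 yields q_V = 115/2.
Then q_E = (115 - 115/2)/2 = 115/4.
Total output Q = 345/4, so price P = 131 - 345/4 = 179/4.

44.75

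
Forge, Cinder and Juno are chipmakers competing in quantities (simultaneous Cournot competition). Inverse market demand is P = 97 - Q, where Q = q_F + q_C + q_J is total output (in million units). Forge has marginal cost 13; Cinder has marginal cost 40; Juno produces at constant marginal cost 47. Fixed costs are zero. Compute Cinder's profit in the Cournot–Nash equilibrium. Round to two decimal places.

Forge's profit: π_F = (97 - Q)q_F - (13q_F). Setting ∂π_F/∂q_F = 0: 84 - 2q_F - (q_C + q_J) = 0.
Cinder's profit: π_C = (97 - Q)q_C - (40q_C). Setting ∂π_C/∂q_C = 0: 57 - 2q_C - (q_F + q_J) = 0.
Juno's first-order condition: 50 - 2q_J - (q_F + q_C) = 0.
Summing all 3 equations gives 191 − 4Q = 0, hence Q = 191/4.
Back-substituting: q_F = (84 − 191/4) = 145/4, q_C = (57 − 191/4) = 37/4, q_J = (50 − 191/4) = 9/4.
Price P = 97 - 191/4 = 197/4.
Cinder's profit: (197/4 - 40)·(37/4) = 1369/16.

85.56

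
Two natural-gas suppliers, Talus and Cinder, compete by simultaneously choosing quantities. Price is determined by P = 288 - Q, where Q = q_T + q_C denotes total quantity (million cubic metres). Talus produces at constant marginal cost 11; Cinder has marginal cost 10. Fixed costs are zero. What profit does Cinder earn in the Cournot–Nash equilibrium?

8649

Talus's profit: π_T = (288 - Q)q_T - (11q_T). Setting ∂π_T/∂q_T = 0: 277 - 2q_T - (q_C) = 0.
Cinder's first-order condition: 278 - 2q_C - (q_T) = 0.
So q_T = (277 - q_C)/2 and q_C = (278 - q_T)/2.
Solving the pair: q_T = 92, q_C = 93.
Price P = 288 - 185 = 103.
Cinder's profit: (103 - 10)·93 = 8649.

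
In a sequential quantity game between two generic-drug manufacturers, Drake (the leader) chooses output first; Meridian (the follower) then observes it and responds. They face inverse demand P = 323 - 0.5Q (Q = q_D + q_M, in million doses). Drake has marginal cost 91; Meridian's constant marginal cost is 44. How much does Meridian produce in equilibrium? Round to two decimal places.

186.50

The follower Meridian best-responds to any q_D: π_M = (323 - 0.5Q)q_M - 44q_M.
Follower FOC: 279 - (1/2)q_D - q_M = 0, so q_M(q_D) = (279 - (1/2)q_D).
Drake substitutes q_M(q_D) into its own profit: π_D = q_D(323 - (1/2)q_D - (279 - (1/2)q_D)/2) - 91q_D = (367/2 - (1/4)q_D)q_D - 91q_D.
Maximising: ∂π_D/∂q_D = 185/2 - (1/2)q_D = 0, giving q_D = 185.
Then q_M = (279 - (1/2)·185) = 373/2.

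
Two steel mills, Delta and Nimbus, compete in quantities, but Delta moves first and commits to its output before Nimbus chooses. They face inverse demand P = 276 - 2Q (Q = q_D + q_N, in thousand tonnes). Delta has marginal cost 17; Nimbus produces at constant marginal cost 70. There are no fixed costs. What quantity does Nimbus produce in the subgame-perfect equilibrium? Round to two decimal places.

12.50

The follower Nimbus best-responds to any q_D: π_N = (276 - 2Q)q_N - 70q_N.
Follower FOC: 206 - 2q_D - 4q_N = 0, so q_N(q_D) = (206 - 2q_D)/4.
The leader anticipates this reaction. Substituting into P = 276 - 2Q gives P = 173 - q_D, so π_D = (173 - q_D)q_D - 17q_D.
Leader FOC: 156 - 2q_D = 0, so q_D = 78.
Then q_N = (206 - 2·78)/4 = 25/2.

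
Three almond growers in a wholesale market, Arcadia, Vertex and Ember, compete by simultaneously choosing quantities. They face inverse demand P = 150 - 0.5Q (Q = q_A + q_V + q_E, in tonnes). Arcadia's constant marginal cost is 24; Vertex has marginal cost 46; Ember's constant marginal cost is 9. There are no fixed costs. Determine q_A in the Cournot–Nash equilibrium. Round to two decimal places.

66.50

Arcadia's profit: π_A = (150 - 0.5Q)q_A - (24q_A). Setting ∂π_A/∂q_A = 0: 126 - q_A - (1/2)(q_V + q_E) = 0.
Vertex's first-order condition: 104 - q_V - (1/2)(q_A + q_E) = 0.
Ember's first-order condition: 141 - q_E - (1/2)(q_A + q_V) = 0.
Adding the 3 first-order conditions: 371 − 2Q = 0, so Q = 371/2.
Back-substituting: q_A = (126 − 371/4)/(1/2) = 133/2, q_V = (104 − 371/4)/(1/2) = 45/2, q_E = (141 − 371/4)/(1/2) = 193/2.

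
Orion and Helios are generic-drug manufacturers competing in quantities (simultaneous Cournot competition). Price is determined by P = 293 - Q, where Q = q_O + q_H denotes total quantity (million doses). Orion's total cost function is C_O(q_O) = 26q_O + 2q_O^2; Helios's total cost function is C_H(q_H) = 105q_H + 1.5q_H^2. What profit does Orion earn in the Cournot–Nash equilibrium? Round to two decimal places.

4693.02

Orion's profit: π_O = (293 - Q)q_O - (26q_O + 2q_O²). Setting ∂π_O/∂q_O = 0: 267 - 6q_O - (q_H) = 0.
Helios's profit: π_H = (293 - Q)q_H - (105q_H + (3/2)q_H²). Setting ∂π_H/∂q_H = 0: 188 - 5q_H - (q_O) = 0.
Best responses: q_O = (267 - q_H)/6, q_H = (188 - q_O)/5.
Solving the pair: q_O = 1147/29, q_H = 861/29.
Price P = 293 - 69.2414 = 223.7586.
Orion's profit: 223.7586·(1147/29) - 26·(1147/29) - 2(1147/29)² = 4693.0166.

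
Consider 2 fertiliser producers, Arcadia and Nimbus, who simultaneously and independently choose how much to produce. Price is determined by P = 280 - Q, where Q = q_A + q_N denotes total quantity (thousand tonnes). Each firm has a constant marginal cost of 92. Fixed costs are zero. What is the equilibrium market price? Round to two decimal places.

A representative firm's profit is π_i = q_i(280 - Q) - 92q_i.
Setting ∂π_i/∂q_i = 0 with rivals' quantities fixed: 188 - 2q_i - q_j = 0.
By symmetry each firm produces the same amount; substituting q_j = q_i yields q_i = 188/3.
Total output Q = 376/3, so price P = 280 - 376/3 = 464/3.

154.67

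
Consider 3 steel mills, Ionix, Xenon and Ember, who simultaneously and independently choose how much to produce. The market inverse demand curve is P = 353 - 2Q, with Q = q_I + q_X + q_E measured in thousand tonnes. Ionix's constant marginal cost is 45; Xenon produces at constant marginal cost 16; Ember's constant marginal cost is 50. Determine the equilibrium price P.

Ionix's profit: π_I = (353 - 2Q)q_I - (45q_I). Setting ∂π_I/∂q_I = 0: 308 - 4q_I - 2(q_X + q_E) = 0.
Xenon's profit: π_X = (353 - 2Q)q_X - (16q_X). Setting ∂π_X/∂q_X = 0: 337 - 4q_X - 2(q_I + q_E) = 0.
Ember's first-order condition: 303 - 4q_E - 2(q_I + q_X) = 0.
Adding the 3 conditions: 948 − 4Q − 4Q = 0, i.e. Q = 237/2.
Back-substituting: q_I = (308 − 237)/2 = 71/2, q_X = (337 − 237)/2 = 50, q_E = (303 − 237)/2 = 33.
Total output Q = 237/2, so price P = 353 - 2·(237/2) = 116.

116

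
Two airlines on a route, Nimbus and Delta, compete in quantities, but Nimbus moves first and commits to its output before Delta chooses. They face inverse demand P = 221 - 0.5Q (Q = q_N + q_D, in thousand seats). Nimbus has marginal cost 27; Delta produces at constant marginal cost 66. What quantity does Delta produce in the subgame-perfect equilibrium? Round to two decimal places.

38.50

Solve by backward induction. Given q_N, the follower Delta maximises π_D = (221 - (1/2)q_N - (1/2)q_D)q_D - 66q_D.
Setting the follower's marginal profit to zero, 155 - (1/2)q_N - q_D = 0, i.e. q_D = (155 - (1/2)q_N).
The leader anticipates this reaction. Substituting into P = 221 - 0.5Q gives P = 287/2 - (1/4)q_N, so π_N = (287/2 - (1/4)q_N)q_N - 27q_N.
Maximising: ∂π_N/∂q_N = 233/2 - (1/2)q_N = 0, giving q_N = 233.
Then q_D = (155 - (1/2)·233) = 77/2.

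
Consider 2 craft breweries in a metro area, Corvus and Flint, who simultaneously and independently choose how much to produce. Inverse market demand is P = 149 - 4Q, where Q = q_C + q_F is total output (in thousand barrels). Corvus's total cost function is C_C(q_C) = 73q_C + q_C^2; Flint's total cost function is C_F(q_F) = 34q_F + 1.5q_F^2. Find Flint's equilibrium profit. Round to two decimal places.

445.50

Corvus's profit: π_C = (149 - 4Q)q_C - (73q_C + q_C²). Setting ∂π_C/∂q_C = 0: 76 - 10q_C - 4(q_F) = 0.
Flint's first-order condition: 115 - 11q_F - 4(q_C) = 0.
Rearranging gives the reaction functions q_C = (76 - 4q_F)/10 and q_F = (115 - 4q_C)/11.
Substituting one into the other gives q_C = 4 and q_F = 9.
Price P = 149 - 4·13 = 97.
Flint's profit: 97·9 - 34·9 - (3/2)·9² = 891/2.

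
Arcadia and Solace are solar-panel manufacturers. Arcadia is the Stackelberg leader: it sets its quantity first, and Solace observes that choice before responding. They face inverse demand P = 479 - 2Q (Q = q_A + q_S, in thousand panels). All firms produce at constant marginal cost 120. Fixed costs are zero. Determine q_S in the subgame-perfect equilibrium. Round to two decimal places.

44.88

Solve by backward induction. Given q_A, the follower Solace maximises π_S = (479 - 2q_A - 2q_S)q_S - 120q_S.
Follower FOC: 359 - 2q_A - 4q_S = 0, so q_S(q_A) = (359 - 2q_A)/4.
Arcadia substitutes q_S(q_A) into its own profit: π_A = q_A(479 - 2q_A - (359 - 2q_A)/2) - 120q_A = (599/2 - q_A)q_A - 120q_A.
The leader's first-order condition 359/2 - 2q_A = 0 yields q_A = 359/4.
Then q_S = (359 - 2·(359/4))/4 = 359/8.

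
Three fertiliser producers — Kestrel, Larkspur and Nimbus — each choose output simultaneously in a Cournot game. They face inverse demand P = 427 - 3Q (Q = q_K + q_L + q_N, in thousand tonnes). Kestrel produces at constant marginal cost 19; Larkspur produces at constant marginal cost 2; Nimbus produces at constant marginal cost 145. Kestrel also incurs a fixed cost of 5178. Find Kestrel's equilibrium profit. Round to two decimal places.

Kestrel's profit: π_K = (427 - 3Q)q_K - (19q_K). Setting ∂π_K/∂q_K = 0: 408 - 6q_K - 3(q_L + q_N) = 0.
Larkspur's profit: π_L = (427 - 3Q)q_L - (2q_L). Setting ∂π_L/∂q_L = 0: 425 - 6q_L - 3(q_K + q_N) = 0.
Nimbus's first-order condition: 282 - 6q_N - 3(q_K + q_L) = 0.
Adding the 3 conditions: 1115 − 6Q − 6Q = 0, i.e. Q = 1115/12.
Back-substituting: q_K = (408 − 1115/4)/3 = 517/12, q_L = (425 − 1115/4)/3 = 195/4, q_N = (282 − 1115/4)/3 = 13/12.
Price P = 427 - 3·(1115/12) = 593/4.
Kestrel's profit: (593/4 - 19)·(517/12) - 5178 = 390.5208.

390.52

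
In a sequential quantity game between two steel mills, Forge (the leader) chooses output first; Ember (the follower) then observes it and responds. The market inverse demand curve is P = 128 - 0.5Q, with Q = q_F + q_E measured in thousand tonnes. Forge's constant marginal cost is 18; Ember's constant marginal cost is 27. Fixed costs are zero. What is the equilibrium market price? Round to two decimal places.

47.75

Solve by backward induction. Given q_F, the follower Ember maximises π_E = (128 - (1/2)q_F - (1/2)q_E)q_E - 27q_E.
∂π_E/∂q_E = 101 - (1/2)q_F - q_E = 0 gives the reaction function q_E = (101 - (1/2)q_F).
Forge substitutes q_E(q_F) into its own profit: π_F = q_F(128 - (1/2)q_F - (101 - (1/2)q_F)/2) - 18q_F = (155/2 - (1/4)q_F)q_F - 18q_F.
Maximising: ∂π_F/∂q_F = 119/2 - (1/2)q_F = 0, giving q_F = 119.
Then q_E = (101 - (1/2)·119) = 83/2.
Total output Q = 321/2, so price P = 128 - (1/2)·(321/2) = 191/4.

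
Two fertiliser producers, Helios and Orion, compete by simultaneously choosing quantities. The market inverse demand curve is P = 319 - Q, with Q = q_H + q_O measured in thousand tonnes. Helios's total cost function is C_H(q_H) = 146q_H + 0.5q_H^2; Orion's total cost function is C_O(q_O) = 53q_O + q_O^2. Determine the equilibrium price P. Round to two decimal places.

Helios's profit: π_H = (319 - Q)q_H - (146q_H + (1/2)q_H²). Setting ∂π_H/∂q_H = 0: 173 - 3q_H - (q_O) = 0.
Orion's first-order condition: 266 - 4q_O - (q_H) = 0.
Best responses: q_H = (173 - q_O)/3, q_O = (266 - q_H)/4.
Solving the pair: q_H = 426/11, q_O = 625/11.
Total output Q = 1051/11, so price P = 319 - 1051/11 = 223.4545.

223.45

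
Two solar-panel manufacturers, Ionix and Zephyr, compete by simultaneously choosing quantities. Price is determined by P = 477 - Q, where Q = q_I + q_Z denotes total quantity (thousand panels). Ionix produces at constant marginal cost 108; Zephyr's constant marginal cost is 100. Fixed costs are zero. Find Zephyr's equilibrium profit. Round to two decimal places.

16469.44

Ionix's profit: π_I = (477 - Q)q_I - (108q_I). Setting ∂π_I/∂q_I = 0: 369 - 2q_I - (q_Z) = 0.
Zephyr's first-order condition: 377 - 2q_Z - (q_I) = 0.
Best responses: q_I = (369 - q_Z)/2, q_Z = (377 - q_I)/2.
Solving the pair: q_I = 361/3, q_Z = 385/3.
Price P = 477 - 746/3 = 685/3.
Zephyr's profit: (685/3 - 100)·(385/3) = 16469.4444.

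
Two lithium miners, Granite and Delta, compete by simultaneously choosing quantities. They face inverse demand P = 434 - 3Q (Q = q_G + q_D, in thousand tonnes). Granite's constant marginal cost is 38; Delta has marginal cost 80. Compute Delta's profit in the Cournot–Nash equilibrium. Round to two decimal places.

Granite's profit: π_G = (434 - 3Q)q_G - (38q_G). Setting ∂π_G/∂q_G = 0: 396 - 6q_G - 3(q_D) = 0.
Delta's profit: π_D = (434 - 3Q)q_D - (80q_D). Setting ∂π_D/∂q_D = 0: 354 - 6q_D - 3(q_G) = 0.
So q_G = (396 - 3q_D)/6 and q_D = (354 - 3q_G)/6.
Substituting one into the other gives q_G = 146/3 and q_D = 104/3.
Price P = 434 - 3·(250/3) = 184.
Delta's profit: (184 - 80)·(104/3) = 3605.3333.

3605.33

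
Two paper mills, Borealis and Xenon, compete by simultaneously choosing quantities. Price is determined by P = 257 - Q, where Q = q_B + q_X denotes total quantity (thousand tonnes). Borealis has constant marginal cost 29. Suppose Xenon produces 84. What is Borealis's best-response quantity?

72

With the rival's output fixed at 84, Borealis's profit is π_B = (257 - 84 - q_B)q_B - (29q_B) = (173 - q_B)q_B - (29q_B).
∂π_B/∂q_B = 144 - 2q_B = 0, so q_B = 72.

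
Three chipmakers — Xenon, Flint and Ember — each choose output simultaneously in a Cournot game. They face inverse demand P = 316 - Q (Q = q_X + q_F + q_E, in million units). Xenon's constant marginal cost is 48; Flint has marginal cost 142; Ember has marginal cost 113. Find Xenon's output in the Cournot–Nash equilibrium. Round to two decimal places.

Xenon's profit: π_X = (316 - Q)q_X - (48q_X). Setting ∂π_X/∂q_X = 0: 268 - 2q_X - (q_F + q_E) = 0.
Flint's first-order condition: 174 - 2q_F - (q_X + q_E) = 0.
Ember's first-order condition: 203 - 2q_E - (q_X + q_F) = 0.
Adding the 3 conditions: 645 − 2Q − 2Q = 0, i.e. Q = 645/4.
Back-substituting: q_X = (268 − 645/4) = 427/4, q_F = (174 − 645/4) = 51/4, q_E = (203 − 645/4) = 167/4.

106.75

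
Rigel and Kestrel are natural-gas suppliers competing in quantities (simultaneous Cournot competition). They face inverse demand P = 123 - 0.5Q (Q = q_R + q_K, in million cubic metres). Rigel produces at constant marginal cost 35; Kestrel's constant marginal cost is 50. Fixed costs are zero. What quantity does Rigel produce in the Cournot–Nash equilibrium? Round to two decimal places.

Rigel's profit: π_R = (123 - 0.5Q)q_R - (35q_R). Setting ∂π_R/∂q_R = 0: 88 - q_R - (1/2)(q_K) = 0.
Kestrel's first-order condition: 73 - q_K - (1/2)(q_R) = 0.
Best responses: q_R = (88 - (1/2)q_K), q_K = (73 - (1/2)q_R).
Solving the pair: q_R = 206/3, q_K = 116/3.

68.67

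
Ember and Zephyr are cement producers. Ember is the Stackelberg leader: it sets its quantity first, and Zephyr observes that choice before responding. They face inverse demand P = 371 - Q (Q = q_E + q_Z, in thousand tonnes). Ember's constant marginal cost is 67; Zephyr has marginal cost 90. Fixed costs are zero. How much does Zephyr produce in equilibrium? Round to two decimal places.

58.75

The follower Zephyr best-responds to any q_E: π_Z = (371 - Q)q_Z - 90q_Z.
Follower FOC: 281 - q_E - 2q_Z = 0, so q_Z(q_E) = (281 - q_E)/2.
The leader anticipates this reaction. Substituting into P = 371 - Q gives P = 461/2 - (1/2)q_E, so π_E = (461/2 - (1/2)q_E)q_E - 67q_E.
The leader's first-order condition 327/2 - q_E = 0 yields q_E = 327/2.
Then q_Z = (281 - 327/2)/2 = 235/4.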